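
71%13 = 6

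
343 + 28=371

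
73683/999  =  73 + 28/37 = 73.76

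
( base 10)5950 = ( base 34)550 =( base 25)9d0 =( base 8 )13476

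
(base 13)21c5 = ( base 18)ea8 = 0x1274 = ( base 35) 3TY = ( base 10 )4724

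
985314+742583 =1727897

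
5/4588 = 5/4588 =0.00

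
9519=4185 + 5334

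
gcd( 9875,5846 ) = 79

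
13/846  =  13/846  =  0.02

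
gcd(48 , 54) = 6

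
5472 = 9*608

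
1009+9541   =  10550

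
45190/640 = 4519/64  =  70.61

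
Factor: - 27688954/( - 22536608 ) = 13844477/11268304 = 2^( - 4 ) * 17^1*704269^(-1)*814381^1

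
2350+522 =2872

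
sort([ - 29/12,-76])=[ - 76,-29/12]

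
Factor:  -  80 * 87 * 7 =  - 2^4*3^1*5^1* 7^1*29^1 =-  48720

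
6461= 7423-962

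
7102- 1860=5242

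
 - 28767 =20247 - 49014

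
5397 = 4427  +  970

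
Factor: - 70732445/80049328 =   -  2^( - 4)*5^1 * 7^1*17^( - 1)*59^1 *151^(- 1)*1949^( - 1) * 34253^1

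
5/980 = 1/196  =  0.01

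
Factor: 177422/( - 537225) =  - 2^1*3^(  -  1)*5^( - 2)*7^1*13^(-1) * 23^1=- 322/975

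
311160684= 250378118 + 60782566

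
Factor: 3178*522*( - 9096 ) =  - 2^5*3^3*7^1*29^1*227^1*379^1 = - 15089499936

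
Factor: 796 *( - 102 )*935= - 2^3 *3^1*5^1*11^1*17^2*199^1 = - 75914520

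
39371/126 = 312 + 59/126 = 312.47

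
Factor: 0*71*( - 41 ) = 0^1= 0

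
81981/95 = 81981/95= 862.96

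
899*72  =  64728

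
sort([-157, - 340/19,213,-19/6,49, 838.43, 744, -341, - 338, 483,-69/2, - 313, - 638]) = [ - 638,-341 , - 338,-313, -157,-69/2, -340/19,-19/6, 49, 213, 483,744, 838.43]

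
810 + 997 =1807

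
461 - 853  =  -392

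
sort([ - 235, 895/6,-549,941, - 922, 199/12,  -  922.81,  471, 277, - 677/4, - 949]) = [ - 949 , - 922.81, - 922, - 549, - 235,-677/4, 199/12, 895/6, 277, 471, 941]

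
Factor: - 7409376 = -2^5*3^2*13^1*1979^1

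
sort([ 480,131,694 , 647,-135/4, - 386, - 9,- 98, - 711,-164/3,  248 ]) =[ - 711,  -  386, - 98,-164/3,  -  135/4, - 9,131,248,480, 647, 694 ] 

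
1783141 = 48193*37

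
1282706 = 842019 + 440687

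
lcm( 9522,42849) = 85698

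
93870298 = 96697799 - 2827501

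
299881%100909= 98063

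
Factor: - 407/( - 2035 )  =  1/5 = 5^(  -  1) 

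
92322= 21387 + 70935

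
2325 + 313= 2638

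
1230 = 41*30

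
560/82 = 6 + 34/41=   6.83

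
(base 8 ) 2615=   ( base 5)21141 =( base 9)1848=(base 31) 1eq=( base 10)1421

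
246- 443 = -197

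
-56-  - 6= - 50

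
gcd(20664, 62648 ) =328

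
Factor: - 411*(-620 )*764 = 194682480 = 2^4*3^1 * 5^1*31^1*137^1*191^1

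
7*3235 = 22645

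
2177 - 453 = 1724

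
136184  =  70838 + 65346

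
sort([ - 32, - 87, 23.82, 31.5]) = [ - 87 , - 32,23.82, 31.5 ] 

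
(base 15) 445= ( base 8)1705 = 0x3C5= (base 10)965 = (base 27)18K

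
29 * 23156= 671524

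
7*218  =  1526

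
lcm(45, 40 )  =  360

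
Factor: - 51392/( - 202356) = 16/63 =2^4*3^( - 2 )*7^( - 1)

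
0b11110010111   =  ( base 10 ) 1943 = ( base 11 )1507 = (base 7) 5444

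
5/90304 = 5/90304 = 0.00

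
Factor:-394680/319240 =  - 429/347 =-  3^1 * 11^1 * 13^1*347^(-1)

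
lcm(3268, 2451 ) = 9804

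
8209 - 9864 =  - 1655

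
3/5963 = 3/5963 = 0.00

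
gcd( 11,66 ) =11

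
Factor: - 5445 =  - 3^2*5^1*11^2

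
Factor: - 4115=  - 5^1 * 823^1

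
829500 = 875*948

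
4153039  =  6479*641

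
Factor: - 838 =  - 2^1  *  419^1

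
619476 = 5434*114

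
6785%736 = 161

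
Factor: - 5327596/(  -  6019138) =2^1*17^1*197^(-1 ) * 15277^( - 1) * 78347^1 = 2663798/3009569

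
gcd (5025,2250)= 75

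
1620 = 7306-5686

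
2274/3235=2274/3235 = 0.70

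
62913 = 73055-10142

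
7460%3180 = 1100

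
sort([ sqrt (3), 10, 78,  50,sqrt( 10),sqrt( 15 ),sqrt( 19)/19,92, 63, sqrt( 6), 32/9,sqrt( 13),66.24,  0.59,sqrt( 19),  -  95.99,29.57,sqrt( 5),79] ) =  [ -95.99, sqrt( 19)/19,0.59, sqrt( 3),sqrt( 5 ), sqrt( 6),sqrt(10),32/9,sqrt( 13), sqrt( 15), sqrt(19 ),10,29.57,50 , 63,66.24 , 78, 79,92 ]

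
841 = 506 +335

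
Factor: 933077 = 103^1*9059^1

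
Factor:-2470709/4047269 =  - 29^ (-1)*67^ ( - 1) *157^1*2083^( - 1)*15737^1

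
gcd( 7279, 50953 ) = 7279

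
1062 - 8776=-7714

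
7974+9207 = 17181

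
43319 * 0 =0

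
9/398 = 9/398=0.02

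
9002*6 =54012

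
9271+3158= 12429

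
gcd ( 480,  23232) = 96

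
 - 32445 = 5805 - 38250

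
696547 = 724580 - 28033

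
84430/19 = 4443 + 13/19= 4443.68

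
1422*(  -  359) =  - 510498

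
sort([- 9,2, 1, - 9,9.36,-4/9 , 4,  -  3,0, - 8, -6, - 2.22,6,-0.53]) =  [  -  9,-9, - 8, - 6, - 3, -2.22 , - 0.53, - 4/9,0,1,2,4, 6,  9.36]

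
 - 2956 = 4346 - 7302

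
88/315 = 88/315 = 0.28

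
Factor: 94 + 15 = 109^1= 109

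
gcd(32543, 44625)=7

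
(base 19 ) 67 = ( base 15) 81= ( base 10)121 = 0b1111001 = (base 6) 321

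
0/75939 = 0= 0.00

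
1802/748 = 2 + 9/22  =  2.41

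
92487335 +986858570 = 1079345905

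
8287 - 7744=543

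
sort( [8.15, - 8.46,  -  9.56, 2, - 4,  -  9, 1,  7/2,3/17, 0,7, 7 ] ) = [-9.56, - 9,-8.46, - 4,0, 3/17,1, 2,7/2,7, 7,8.15 ]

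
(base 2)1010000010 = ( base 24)12I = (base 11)534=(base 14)33c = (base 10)642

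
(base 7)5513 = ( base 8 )3662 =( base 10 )1970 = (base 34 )1nw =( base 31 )21h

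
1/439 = 1/439 = 0.00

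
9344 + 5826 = 15170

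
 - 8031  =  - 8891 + 860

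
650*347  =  225550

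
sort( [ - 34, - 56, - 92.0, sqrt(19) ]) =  [-92.0 ,-56, - 34,sqrt( 19 )] 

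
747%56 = 19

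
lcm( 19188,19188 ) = 19188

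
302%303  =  302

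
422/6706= 211/3353 = 0.06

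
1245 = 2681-1436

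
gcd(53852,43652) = 4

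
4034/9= 448+2/9 = 448.22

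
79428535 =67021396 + 12407139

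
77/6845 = 77/6845 = 0.01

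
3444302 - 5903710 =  -2459408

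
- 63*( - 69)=4347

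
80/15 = 16/3 = 5.33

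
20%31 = 20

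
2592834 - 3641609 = - 1048775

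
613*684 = 419292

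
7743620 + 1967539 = 9711159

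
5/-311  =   - 5/311 = - 0.02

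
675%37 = 9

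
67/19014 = 67/19014 = 0.00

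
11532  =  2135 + 9397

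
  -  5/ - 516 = 5/516=0.01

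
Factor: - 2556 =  - 2^2*3^2*71^1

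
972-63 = 909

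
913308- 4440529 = - 3527221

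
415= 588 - 173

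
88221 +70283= 158504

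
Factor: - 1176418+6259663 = 3^2*5^1*37^1 *43^1*71^1 = 5083245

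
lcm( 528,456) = 10032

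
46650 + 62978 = 109628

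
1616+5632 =7248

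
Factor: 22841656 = 2^3*2855207^1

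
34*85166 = 2895644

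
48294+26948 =75242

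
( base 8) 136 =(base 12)7A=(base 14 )6a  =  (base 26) 3G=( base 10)94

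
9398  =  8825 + 573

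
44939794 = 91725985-46786191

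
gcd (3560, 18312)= 8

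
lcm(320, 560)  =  2240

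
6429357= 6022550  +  406807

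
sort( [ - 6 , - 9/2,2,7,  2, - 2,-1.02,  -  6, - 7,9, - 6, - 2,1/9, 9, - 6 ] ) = [-7,-6, - 6, - 6, - 6, - 9/2, - 2,  -  2,- 1.02,1/9,2, 2,7, 9 , 9]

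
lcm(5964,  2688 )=190848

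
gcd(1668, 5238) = 6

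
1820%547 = 179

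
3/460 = 3/460  =  0.01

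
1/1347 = 1/1347  =  0.00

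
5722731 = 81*70651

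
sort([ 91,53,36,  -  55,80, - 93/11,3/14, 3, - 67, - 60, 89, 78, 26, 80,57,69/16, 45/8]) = [ - 67,-60, - 55, - 93/11, 3/14,3, 69/16,  45/8, 26, 36,53, 57,78,80,80, 89, 91]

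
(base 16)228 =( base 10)552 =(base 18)1cc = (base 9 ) 673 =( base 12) 3A0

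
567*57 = 32319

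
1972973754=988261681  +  984712073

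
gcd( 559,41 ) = 1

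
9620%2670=1610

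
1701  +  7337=9038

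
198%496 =198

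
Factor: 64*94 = 6016 = 2^7*47^1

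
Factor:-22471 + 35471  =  13000= 2^3  *5^3*13^1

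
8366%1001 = 358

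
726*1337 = 970662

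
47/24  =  47/24 = 1.96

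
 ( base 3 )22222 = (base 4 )3302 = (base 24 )a2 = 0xF2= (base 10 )242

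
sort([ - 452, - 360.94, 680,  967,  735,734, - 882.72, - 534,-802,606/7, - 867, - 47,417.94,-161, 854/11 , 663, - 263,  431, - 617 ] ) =[ - 882.72, - 867,-802,-617,-534, - 452, - 360.94,-263 , - 161 , - 47,854/11, 606/7 , 417.94 , 431,663,680, 734,735,967 ]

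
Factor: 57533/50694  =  8219/7242 = 2^(-1 )*3^(  -  1 )*17^( - 1 ) *71^( - 1)*8219^1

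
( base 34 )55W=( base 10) 5982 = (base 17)13BF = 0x175E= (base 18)1086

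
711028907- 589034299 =121994608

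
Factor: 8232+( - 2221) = 6011^1=6011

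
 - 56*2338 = -130928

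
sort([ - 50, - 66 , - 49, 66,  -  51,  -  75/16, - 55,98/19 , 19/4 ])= [ - 66,-55 , - 51,- 50 ,- 49,-75/16,19/4, 98/19, 66 ]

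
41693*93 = 3877449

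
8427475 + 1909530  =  10337005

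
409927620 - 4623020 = 405304600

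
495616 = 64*7744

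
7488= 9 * 832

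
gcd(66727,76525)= 1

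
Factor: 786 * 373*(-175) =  - 2^1 *3^1*5^2*7^1*131^1*373^1 = - 51306150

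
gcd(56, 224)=56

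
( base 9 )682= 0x230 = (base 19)1a9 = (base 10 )560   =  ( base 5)4220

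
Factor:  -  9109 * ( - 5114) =2^1*2557^1 * 9109^1 = 46583426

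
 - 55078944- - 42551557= - 12527387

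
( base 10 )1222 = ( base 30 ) 1AM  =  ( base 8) 2306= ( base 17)43F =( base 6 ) 5354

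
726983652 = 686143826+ 40839826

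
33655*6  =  201930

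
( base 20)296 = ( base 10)986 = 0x3da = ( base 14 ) 506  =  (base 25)1eb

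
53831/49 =53831/49 = 1098.59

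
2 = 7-5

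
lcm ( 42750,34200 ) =171000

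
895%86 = 35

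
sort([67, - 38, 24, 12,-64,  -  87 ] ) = [ - 87, - 64, - 38 , 12,24, 67]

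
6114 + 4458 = 10572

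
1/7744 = 1/7744 = 0.00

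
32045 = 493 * 65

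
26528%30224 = 26528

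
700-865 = -165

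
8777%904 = 641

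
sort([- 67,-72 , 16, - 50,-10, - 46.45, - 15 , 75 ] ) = [  -  72, - 67, - 50, - 46.45, - 15 ,  -  10,  16,75]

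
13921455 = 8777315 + 5144140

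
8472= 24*353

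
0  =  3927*0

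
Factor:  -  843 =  - 3^1*281^1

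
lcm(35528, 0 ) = 0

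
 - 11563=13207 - 24770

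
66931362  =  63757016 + 3174346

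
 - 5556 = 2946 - 8502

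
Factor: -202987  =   - 202987^1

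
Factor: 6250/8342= 3125/4171=5^5*43^( - 1)*97^( - 1)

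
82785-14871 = 67914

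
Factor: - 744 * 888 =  - 2^6* 3^2 *31^1*37^1= -  660672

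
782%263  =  256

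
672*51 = 34272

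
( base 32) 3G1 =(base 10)3585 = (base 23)6hk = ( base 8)7001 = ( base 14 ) 1441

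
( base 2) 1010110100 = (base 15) 312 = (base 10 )692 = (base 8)1264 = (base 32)LK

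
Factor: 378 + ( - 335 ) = 43^1 = 43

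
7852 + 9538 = 17390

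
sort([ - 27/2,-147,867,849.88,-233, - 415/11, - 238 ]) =[ - 238 ,- 233, - 147, - 415/11, - 27/2,849.88,867]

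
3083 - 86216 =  - 83133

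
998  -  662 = 336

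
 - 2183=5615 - 7798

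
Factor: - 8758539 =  - 3^2 * 461^1*2111^1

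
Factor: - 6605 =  - 5^1*1321^1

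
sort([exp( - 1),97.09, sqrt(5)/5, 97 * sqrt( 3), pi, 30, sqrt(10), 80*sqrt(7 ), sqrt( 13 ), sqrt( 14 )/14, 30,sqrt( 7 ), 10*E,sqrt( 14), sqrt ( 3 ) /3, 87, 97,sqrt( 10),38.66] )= [ sqrt(14) /14,exp( - 1 ), sqrt(5) /5,sqrt( 3 )/3, sqrt( 7),pi,sqrt ( 10 ), sqrt(10 ), sqrt ( 13),sqrt(14 ),10 * E, 30, 30, 38.66, 87,97, 97.09, 97*sqrt( 3 ), 80 * sqrt ( 7 ) ] 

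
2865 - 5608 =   -  2743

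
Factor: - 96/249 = -32/83 = - 2^5*83^( - 1)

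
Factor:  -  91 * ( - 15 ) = 3^1*5^1*7^1*13^1 =1365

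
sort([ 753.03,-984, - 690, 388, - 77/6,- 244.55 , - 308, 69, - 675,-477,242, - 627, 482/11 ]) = [ - 984, - 690, - 675, - 627, - 477, - 308 , - 244.55, - 77/6, 482/11, 69, 242, 388, 753.03 ] 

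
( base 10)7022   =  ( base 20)hb2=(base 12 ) 4092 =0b1101101101110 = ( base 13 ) 3272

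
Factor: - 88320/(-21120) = 2^1*11^( - 1 )*23^1 = 46/11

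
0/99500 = 0 = 0.00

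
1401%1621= 1401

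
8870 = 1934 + 6936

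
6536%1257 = 251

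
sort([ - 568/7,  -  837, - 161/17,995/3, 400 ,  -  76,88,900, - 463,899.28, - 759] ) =[ - 837, - 759, - 463,-568/7,-76, - 161/17, 88, 995/3, 400, 899.28,900]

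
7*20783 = 145481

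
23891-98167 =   -  74276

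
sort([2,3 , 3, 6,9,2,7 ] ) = [ 2,2,3 , 3,  6,  7,9 ]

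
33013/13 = 2539 + 6/13 = 2539.46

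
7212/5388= 1 + 152/449 = 1.34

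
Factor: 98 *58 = 2^2*7^2 * 29^1 = 5684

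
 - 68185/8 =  - 68185/8 = - 8523.12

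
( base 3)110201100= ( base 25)ekk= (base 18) 1AB0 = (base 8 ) 22066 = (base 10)9270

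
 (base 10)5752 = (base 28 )79c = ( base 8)13170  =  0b1011001111000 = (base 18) hda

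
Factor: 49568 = 2^5*1549^1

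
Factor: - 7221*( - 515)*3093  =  11502294795 = 3^2*5^1*29^1*83^1* 103^1*1031^1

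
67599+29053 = 96652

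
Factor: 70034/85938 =3^( - 1)*19^2*97^1*14323^(-1)= 35017/42969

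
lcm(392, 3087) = 24696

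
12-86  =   - 74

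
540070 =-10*(  -  54007) 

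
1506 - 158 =1348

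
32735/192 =32735/192=170.49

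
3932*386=1517752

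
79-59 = 20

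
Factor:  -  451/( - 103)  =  11^1 * 41^1*103^( - 1)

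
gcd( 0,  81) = 81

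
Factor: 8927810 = 2^1*5^1*892781^1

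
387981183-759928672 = -371947489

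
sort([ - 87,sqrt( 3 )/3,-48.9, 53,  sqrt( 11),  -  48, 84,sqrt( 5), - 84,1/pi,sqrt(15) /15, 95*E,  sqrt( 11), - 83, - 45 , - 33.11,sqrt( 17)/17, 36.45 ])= [ - 87, - 84,- 83 , - 48.9 , - 48, - 45 ,-33.11,sqrt( 17) /17,sqrt( 15)/15 , 1/pi , sqrt(3) /3, sqrt (5),sqrt( 11), sqrt( 11), 36.45,53,  84, 95  *  E ]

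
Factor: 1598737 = 7^1*353^1* 647^1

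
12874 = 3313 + 9561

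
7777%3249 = 1279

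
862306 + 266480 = 1128786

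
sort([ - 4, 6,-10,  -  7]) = [ - 10,-7,-4,6]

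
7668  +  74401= 82069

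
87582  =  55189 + 32393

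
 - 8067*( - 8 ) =64536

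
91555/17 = 5385 + 10/17 = 5385.59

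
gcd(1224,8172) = 36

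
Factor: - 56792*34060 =-2^5*5^1*13^1*31^1*131^1*229^1 = -1934335520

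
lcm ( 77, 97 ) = 7469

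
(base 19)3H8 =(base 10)1414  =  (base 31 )1ej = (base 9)1841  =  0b10110000110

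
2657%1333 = 1324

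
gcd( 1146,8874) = 6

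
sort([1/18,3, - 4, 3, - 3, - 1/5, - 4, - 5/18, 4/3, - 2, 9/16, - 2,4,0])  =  [ -4, - 4,-3,-2, - 2,-5/18, - 1/5, 0,1/18,9/16,4/3,  3,3,4] 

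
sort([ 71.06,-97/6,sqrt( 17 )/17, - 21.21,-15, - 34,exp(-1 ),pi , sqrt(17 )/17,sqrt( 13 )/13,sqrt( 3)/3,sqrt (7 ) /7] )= [ - 34,-21.21,-97/6, - 15,sqrt( 17)/17,sqrt( 17 ) /17,sqrt( 13 ) /13, exp( - 1), sqrt( 7 ) /7,sqrt( 3) /3,  pi,71.06 ] 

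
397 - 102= 295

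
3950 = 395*10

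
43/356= 43/356 = 0.12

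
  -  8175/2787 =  - 2725/929 =- 2.93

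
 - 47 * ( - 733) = 34451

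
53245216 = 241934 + 53003282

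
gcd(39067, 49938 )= 7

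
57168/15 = 3811 + 1/5 = 3811.20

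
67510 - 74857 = -7347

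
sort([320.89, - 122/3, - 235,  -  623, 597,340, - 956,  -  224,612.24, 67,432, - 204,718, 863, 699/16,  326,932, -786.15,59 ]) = [-956 , - 786.15, - 623, - 235, - 224,  -  204, - 122/3, 699/16, 59, 67, 320.89,  326, 340, 432,597,612.24, 718, 863, 932 ]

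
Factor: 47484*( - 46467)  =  - 2206439028 =-2^2*3^5*1319^1*1721^1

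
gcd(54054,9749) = 1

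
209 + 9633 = 9842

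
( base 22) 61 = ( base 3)11221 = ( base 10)133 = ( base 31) 49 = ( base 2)10000101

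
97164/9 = 10796 = 10796.00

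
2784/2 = 1392 = 1392.00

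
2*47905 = 95810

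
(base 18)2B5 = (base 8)1523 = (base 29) 10A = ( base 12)5AB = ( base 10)851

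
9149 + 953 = 10102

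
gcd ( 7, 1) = 1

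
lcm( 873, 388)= 3492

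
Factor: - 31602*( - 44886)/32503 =1418487372/32503  =  2^2*3^2  *  23^1* 229^1 * 7481^1 * 32503^ (- 1 )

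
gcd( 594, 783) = 27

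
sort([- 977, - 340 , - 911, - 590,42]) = [ - 977, - 911, - 590, - 340,42]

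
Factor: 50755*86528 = 4391728640 = 2^9*5^1 *13^2*10151^1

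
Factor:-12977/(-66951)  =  3^(-2)*19^1* 43^(-1)*173^(-1 )*683^1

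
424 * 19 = 8056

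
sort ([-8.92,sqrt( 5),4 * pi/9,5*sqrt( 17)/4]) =[ - 8.92, 4*pi/9,sqrt( 5 ),5*sqrt( 17) /4] 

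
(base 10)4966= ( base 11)3805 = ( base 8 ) 11546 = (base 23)98l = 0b1001101100110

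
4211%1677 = 857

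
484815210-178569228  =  306245982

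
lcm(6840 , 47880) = 47880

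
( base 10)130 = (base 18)74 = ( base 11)109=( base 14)94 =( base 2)10000010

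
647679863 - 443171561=204508302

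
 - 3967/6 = - 3967/6 = -661.17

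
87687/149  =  588+75/149 = 588.50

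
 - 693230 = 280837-974067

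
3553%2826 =727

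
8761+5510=14271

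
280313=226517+53796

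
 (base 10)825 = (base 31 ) QJ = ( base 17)2e9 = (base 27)13f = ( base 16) 339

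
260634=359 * 726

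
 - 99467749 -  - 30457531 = - 69010218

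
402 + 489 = 891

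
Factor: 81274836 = 2^2 *3^1 * 71^1 * 95393^1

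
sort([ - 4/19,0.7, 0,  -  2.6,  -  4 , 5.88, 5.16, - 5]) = [ - 5, - 4,- 2.6, - 4/19,0,0.7,5.16,5.88 ] 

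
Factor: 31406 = 2^1*41^1*383^1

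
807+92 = 899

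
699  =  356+343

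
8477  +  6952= 15429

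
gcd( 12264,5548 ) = 292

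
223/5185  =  223/5185 = 0.04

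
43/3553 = 43/3553= 0.01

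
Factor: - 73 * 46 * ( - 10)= 33580 =2^2 * 5^1*23^1*73^1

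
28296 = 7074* 4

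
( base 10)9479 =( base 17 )1fda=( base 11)7138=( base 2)10010100000111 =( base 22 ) JCJ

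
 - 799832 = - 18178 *44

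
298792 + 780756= 1079548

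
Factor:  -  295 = -5^1*59^1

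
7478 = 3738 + 3740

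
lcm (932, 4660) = 4660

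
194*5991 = 1162254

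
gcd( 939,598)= 1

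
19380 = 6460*3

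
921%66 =63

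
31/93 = 1/3 = 0.33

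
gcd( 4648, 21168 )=56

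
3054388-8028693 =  - 4974305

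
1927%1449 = 478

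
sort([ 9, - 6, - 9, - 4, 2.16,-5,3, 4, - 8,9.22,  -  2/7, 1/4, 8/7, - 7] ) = [ - 9, - 8,-7,-6 ,-5,  -  4, - 2/7, 1/4, 8/7,2.16,3,4,9,9.22] 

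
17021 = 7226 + 9795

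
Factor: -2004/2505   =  -2^2*5^(- 1) = - 4/5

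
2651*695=1842445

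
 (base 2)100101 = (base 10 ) 37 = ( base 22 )1f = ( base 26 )1B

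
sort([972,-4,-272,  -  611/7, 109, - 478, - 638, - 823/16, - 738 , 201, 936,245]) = [ - 738,-638, - 478, - 272 , - 611/7, - 823/16, -4,109, 201, 245, 936, 972]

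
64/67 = 64/67 = 0.96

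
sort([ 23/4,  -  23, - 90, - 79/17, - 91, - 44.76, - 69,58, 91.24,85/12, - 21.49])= [ - 91, -90, - 69, - 44.76, - 23, - 21.49, - 79/17,23/4,85/12 , 58,91.24 ] 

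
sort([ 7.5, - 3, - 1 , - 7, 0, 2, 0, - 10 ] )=[ -10, -7, - 3,-1, 0, 0, 2,7.5]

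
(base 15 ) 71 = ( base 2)1101010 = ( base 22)4I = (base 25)46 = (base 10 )106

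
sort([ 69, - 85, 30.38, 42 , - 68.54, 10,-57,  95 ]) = [ - 85, - 68.54, - 57,10, 30.38,42,69, 95 ]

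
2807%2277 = 530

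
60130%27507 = 5116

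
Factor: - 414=  -  2^1*3^2*23^1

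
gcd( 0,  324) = 324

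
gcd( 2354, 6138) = 22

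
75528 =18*4196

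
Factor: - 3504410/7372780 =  - 2^( - 1)*7^1 *13^1*43^( -1)*3851^1*8573^( - 1) = - 350441/737278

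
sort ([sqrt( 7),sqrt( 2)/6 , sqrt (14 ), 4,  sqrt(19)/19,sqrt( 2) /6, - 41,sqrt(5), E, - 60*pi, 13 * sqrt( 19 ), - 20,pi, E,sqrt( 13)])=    [-60*pi, - 41,  -  20, sqrt (19) /19,sqrt( 2 )/6,sqrt(2)/6 , sqrt (5 ), sqrt( 7), E,E,  pi, sqrt( 13 ), sqrt( 14), 4, 13*sqrt( 19 ) ]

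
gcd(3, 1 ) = 1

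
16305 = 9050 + 7255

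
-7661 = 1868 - 9529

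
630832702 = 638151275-7318573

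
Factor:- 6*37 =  -222=-2^1*3^1*37^1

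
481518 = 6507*74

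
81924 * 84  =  6881616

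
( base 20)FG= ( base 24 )d4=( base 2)100111100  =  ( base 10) 316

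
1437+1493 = 2930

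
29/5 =5 + 4/5  =  5.80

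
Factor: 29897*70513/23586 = 2^( - 1)*3^( - 1 ) * 7^1*107^1*659^1*3931^(-1 )  *  4271^1 = 2108127161/23586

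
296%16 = 8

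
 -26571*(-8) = 212568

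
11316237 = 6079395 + 5236842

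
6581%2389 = 1803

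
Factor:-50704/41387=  - 2^4*3169^1*41387^(-1 )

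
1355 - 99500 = - 98145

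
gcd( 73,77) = 1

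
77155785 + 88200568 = 165356353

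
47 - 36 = 11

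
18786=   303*62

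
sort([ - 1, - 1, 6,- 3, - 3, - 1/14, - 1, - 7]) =[ - 7, - 3, - 3, - 1, - 1, - 1,-1/14, 6] 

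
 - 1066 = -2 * 533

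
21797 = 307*71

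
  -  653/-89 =653/89  =  7.34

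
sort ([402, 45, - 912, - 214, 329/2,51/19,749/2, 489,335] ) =[  -  912,-214,51/19, 45, 329/2, 335, 749/2, 402 , 489] 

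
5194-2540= 2654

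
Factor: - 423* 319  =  -134937 = -3^2*11^1 *29^1 *47^1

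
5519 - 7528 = - 2009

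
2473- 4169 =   -  1696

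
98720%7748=5744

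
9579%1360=59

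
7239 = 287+6952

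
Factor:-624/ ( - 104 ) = 2^1*3^1 = 6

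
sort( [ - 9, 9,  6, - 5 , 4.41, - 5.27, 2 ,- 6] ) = [ - 9, - 6, - 5.27, - 5, 2,4.41,6,9]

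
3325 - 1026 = 2299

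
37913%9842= 8387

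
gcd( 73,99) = 1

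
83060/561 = 148+ 32/561 =148.06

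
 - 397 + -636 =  - 1033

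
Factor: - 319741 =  - 47^1*6803^1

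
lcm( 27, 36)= 108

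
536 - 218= 318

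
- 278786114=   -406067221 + 127281107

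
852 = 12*71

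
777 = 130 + 647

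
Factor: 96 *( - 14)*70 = -94080 = -2^7*3^1*5^1*7^2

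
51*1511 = 77061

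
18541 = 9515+9026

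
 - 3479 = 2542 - 6021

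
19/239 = 19/239 =0.08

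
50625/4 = 12656+1/4 = 12656.25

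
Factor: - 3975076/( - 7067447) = 2^2*7^2*17^1*307^( - 1 )*1193^1 * 23021^ ( - 1)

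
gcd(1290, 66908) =86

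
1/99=1/99 = 0.01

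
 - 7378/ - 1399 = 5 + 383/1399  =  5.27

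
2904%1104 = 696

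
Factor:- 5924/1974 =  - 2962/987 = - 2^1*3^( - 1 )*7^(-1) * 47^( - 1)*1481^1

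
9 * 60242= 542178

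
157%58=41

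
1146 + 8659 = 9805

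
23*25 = 575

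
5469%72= 69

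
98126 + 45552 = 143678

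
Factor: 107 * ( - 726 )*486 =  - 37753452 = - 2^2*3^6 * 11^2*107^1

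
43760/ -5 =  - 8752 + 0/1 = -8752.00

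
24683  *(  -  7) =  - 172781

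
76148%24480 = 2708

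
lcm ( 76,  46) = 1748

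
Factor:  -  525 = -3^1 * 5^2*7^1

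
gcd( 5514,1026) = 6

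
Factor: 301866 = 2^1*3^1*50311^1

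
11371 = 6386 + 4985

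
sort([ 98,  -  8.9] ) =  [ - 8.9, 98] 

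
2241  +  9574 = 11815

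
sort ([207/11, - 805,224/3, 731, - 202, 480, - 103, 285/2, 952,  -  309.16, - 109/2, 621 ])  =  [ - 805, - 309.16,  -  202,-103,-109/2, 207/11,224/3, 285/2, 480,621, 731,952]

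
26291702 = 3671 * 7162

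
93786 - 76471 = 17315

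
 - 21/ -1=21/1 = 21.00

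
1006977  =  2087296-1080319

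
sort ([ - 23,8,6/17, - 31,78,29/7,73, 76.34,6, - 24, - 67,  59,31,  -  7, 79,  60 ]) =[- 67, -31, - 24,-23, - 7,6/17,29/7, 6, 8,31,  59,60,  73, 76.34,78,79]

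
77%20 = 17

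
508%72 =4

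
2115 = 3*705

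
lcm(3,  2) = 6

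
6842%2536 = 1770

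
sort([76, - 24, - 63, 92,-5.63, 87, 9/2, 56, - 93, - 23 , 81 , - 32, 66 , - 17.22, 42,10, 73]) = [ - 93 ,-63, - 32, - 24, - 23, - 17.22, - 5.63, 9/2, 10,  42, 56,66,73,  76, 81,87,92] 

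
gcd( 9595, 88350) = 95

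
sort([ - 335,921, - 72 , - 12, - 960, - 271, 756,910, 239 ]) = [ - 960,- 335,  -  271, - 72, - 12, 239,756, 910, 921]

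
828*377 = 312156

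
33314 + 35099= 68413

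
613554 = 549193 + 64361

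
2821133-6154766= -3333633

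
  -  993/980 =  - 993/980 = - 1.01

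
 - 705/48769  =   - 1 + 48064/48769  =  - 0.01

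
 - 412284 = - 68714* 6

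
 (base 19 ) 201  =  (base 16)2d3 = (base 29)OR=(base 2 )1011010011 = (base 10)723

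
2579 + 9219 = 11798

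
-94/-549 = 94/549 = 0.17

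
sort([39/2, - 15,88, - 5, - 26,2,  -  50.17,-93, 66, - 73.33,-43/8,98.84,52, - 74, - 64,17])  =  [ -93, -74,  -  73.33, - 64,-50.17,  -  26, - 15,- 43/8 , - 5 , 2,17, 39/2, 52,  66,88,98.84]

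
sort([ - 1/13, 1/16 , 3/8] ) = [ - 1/13,1/16,  3/8] 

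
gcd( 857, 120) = 1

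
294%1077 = 294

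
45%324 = 45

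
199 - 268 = - 69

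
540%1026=540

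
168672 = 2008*84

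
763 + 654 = 1417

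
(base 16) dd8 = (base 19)9FA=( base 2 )110111011000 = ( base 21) 80g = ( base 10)3544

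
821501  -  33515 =787986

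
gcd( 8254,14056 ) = 2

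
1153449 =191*6039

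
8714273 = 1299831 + 7414442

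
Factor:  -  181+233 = 2^2 * 13^1 = 52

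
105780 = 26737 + 79043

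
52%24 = 4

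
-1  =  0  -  1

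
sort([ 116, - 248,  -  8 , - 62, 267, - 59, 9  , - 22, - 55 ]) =[ - 248,- 62,  -  59, - 55,  -  22, - 8,9, 116, 267] 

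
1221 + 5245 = 6466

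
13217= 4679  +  8538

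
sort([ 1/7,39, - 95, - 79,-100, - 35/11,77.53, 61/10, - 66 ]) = [  -  100, - 95, - 79,-66, - 35/11,1/7,61/10, 39,77.53 ]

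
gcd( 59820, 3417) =3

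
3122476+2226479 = 5348955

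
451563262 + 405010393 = 856573655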